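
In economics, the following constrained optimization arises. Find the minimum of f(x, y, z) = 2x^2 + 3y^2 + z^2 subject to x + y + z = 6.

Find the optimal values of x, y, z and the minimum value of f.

Using Lagrange multipliers on f = 2x^2 + 3y^2 + z^2 with constraint x + y + z = 6:
Conditions: 2*2*x = lambda, 2*3*y = lambda, 2*1*z = lambda
So x = lambda/4, y = lambda/6, z = lambda/2
Substituting into constraint: lambda * (11/12) = 6
lambda = 72/11
x = 18/11, y = 12/11, z = 36/11
Minimum value = 216/11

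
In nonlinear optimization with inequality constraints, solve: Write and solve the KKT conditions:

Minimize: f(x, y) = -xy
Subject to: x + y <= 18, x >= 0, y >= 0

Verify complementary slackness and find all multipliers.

Problem: min -xy s.t. x + y <= 18 (multiplier lambda), x >= 0 (mu_x), y >= 0 (mu_y)
KKT stationarity: -y + lambda - mu_x = 0, -x + lambda - mu_y = 0, with lambda, mu_x, mu_y >= 0
Complementary slackness: lambda*(x + y - 18) = 0, mu_x*x = 0, mu_y*y = 0
If lambda = 0: y = -mu_x <= 0 and x = -mu_y <= 0 force x = y = 0 with f = 0; but x = y = 9 is feasible with f = -81 < 0, so this is not the minimum. Hence lambda > 0 and x + y = 18.
Try x > 0, y > 0 (so mu_x = mu_y = 0): y = lambda, x = lambda => x = y = lambda
x + y = 18 => 2*lambda = 18 => lambda = 9
x* = y* = 9 > 0, consistent with mu_x = mu_y = 0.
(Any feasible point with x = 0 or y = 0 has f = 0 > -81, so the minimum is not on those boundaries.)
min(-xy) = -81 (i.e. max xy = 81)
Multipliers: lambda = 9, mu_x = 0, mu_y = 0
Complementary slackness: lambda*(x + y - 18) = 9*(9 + 9 - 18) = 0, mu_x*x = 0*9 = 0, mu_y*y = 0*9 = 0. Satisfied.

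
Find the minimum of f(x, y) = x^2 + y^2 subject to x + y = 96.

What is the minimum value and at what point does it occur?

Substitute y = 96 - x into f(x,y) = x^2 + y^2:
g(x) = x^2 + (96 - x)^2 = 2x^2 - 192x + 9216
g'(x) = 4x - 192 = 0  =>  x = 48
y = 96 - 48 = 48
Minimum value = 48^2 + 48^2 = 4608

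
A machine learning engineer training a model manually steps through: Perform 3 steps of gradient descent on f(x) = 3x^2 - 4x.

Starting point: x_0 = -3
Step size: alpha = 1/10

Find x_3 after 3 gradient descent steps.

f(x) = 3x^2 - 4x, f'(x) = 6x + (-4)
Step 1: f'(-3) = -22, x_1 = -3 - 1/10 * -22 = -4/5
Step 2: f'(-4/5) = -44/5, x_2 = -4/5 - 1/10 * -44/5 = 2/25
Step 3: f'(2/25) = -88/25, x_3 = 2/25 - 1/10 * -88/25 = 54/125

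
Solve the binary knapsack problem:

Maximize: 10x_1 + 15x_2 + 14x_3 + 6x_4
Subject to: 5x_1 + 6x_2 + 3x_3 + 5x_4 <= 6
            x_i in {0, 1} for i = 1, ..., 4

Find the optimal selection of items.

Items: item 1 (v=10, w=5), item 2 (v=15, w=6), item 3 (v=14, w=3), item 4 (v=6, w=5)
Capacity: 6
Checking all 16 subsets (w = total weight, v = total value):
  {}: w = 0, v = 0
  {1}: w = 5, v = 10
  {2}: w = 6, v = 15
  {3}: w = 3, v = 14
  {4}: w = 5, v = 6
  {1, 2}: w = 11 > 6, infeasible
  {1, 3}: w = 8 > 6, infeasible
  {1, 4}: w = 10 > 6, infeasible
  {2, 3}: w = 9 > 6, infeasible
  {2, 4}: w = 11 > 6, infeasible
  {3, 4}: w = 8 > 6, infeasible
  {1, 2, 3}: w = 14 > 6, infeasible
  {1, 2, 4}: w = 16 > 6, infeasible
  {1, 3, 4}: w = 13 > 6, infeasible
  {2, 3, 4}: w = 14 > 6, infeasible
  {1, 2, 3, 4}: w = 19 > 6, infeasible
Best feasible subset: items [2]
Total weight: 6 <= 6, total value: 15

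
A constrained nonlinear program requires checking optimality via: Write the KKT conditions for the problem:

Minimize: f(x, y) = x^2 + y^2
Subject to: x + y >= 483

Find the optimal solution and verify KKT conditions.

KKT conditions for min x^2 + y^2 s.t. x + y >= 483:
Stationarity: 2x = mu, 2y = mu
So x = y = mu/2.
Complementary slackness: mu*(x + y - 483) = 0
Primal feasibility: x + y >= 483; dual feasibility: mu >= 0
If mu = 0 then x = y = 0, but 0 + 0 < 483 is infeasible, so the constraint is active.
Constraint active: x + y = 2*(mu/2) = 483 => mu = 483
x = y = 483/2, f = 233289/2
Verify: stationarity 2*(483/2) = 483 = mu; primal 483/2 + 483/2 = 483 >= 483; dual mu = 483 >= 0; complementary slackness 483*(483 - 483) = 0. All KKT conditions hold.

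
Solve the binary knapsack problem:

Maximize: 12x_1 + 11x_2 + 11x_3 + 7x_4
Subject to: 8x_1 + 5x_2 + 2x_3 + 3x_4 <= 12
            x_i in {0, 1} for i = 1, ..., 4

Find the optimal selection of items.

Items: item 1 (v=12, w=8), item 2 (v=11, w=5), item 3 (v=11, w=2), item 4 (v=7, w=3)
Capacity: 12
Checking all 16 subsets (w = total weight, v = total value):
  {}: w = 0, v = 0
  {1}: w = 8, v = 12
  {2}: w = 5, v = 11
  {3}: w = 2, v = 11
  {4}: w = 3, v = 7
  {1, 2}: w = 13 > 12, infeasible
  {1, 3}: w = 10, v = 23
  {1, 4}: w = 11, v = 19
  {2, 3}: w = 7, v = 22
  {2, 4}: w = 8, v = 18
  {3, 4}: w = 5, v = 18
  {1, 2, 3}: w = 15 > 12, infeasible
  {1, 2, 4}: w = 16 > 12, infeasible
  {1, 3, 4}: w = 13 > 12, infeasible
  {2, 3, 4}: w = 10, v = 29
  {1, 2, 3, 4}: w = 18 > 12, infeasible
Best feasible subset: items [2, 3, 4]
Total weight: 10 <= 12, total value: 29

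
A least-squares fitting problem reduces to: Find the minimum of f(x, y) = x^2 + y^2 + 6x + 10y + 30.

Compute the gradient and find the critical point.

f(x,y) = x^2 + y^2 + 6x + 10y + 30
df/dx = 2x + (6) = 0  =>  x = -3
df/dy = 2y + (10) = 0  =>  y = -5
f(-3, -5) = 1*(-3)^2 + 1*(-5)^2 + 6*(-3) + 10*(-5) + 30 = -4
Hessian is diagonal with entries 2, 2 > 0, so this is a minimum.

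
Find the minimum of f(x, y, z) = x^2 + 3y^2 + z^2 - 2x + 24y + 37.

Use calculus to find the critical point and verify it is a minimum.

f(x,y,z) = x^2 + 3y^2 + z^2 - 2x + 24y + 37
df/dx = 2x + (-2) = 0 => x = 1
df/dy = 6y + (24) = 0 => y = -4
df/dz = 2z + (0) = 0 => z = 0
f(1,-4,0) = 1*(1)^2 + 3*(-4)^2 + 1*(0)^2 + -2*(1) + 24*(-4) + 37 = -12
Hessian is diagonal with entries 2, 6, 2 > 0, confirmed minimum.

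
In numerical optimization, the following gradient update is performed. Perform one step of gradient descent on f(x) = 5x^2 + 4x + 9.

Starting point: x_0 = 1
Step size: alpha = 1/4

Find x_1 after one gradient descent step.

f(x) = 5x^2 + 4x + 9
f'(x) = 10x + 4
f'(1) = 10*1 + (4) = 14
x_1 = x_0 - alpha * f'(x_0) = 1 - 1/4 * 14 = -5/2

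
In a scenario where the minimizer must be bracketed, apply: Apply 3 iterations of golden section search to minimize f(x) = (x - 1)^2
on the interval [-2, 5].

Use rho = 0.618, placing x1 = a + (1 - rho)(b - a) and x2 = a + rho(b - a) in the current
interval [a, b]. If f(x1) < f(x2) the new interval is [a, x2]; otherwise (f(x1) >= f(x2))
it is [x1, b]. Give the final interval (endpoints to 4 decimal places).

Golden section search for min of f(x) = (x - 1)^2 on [-2, 5].
Each step: x1 = a + (1 - rho)(b - a), x2 = a + rho(b - a); if f(x1) < f(x2) keep [a, x2], otherwise keep [x1, b].
Step 1: [-2.0000, 5.0000], x1=0.6740 (f=0.1063), x2=2.3260 (f=1.7583); f(x1) < f(x2) => keep [-2.0000, 2.3260]
Step 2: [-2.0000, 2.3260], x1=-0.3475 (f=1.8157), x2=0.6735 (f=0.1066); f(x1) > f(x2) => keep [-0.3475, 2.3260]
Step 3: [-0.3475, 2.3260], x1=0.6738 (f=0.1064), x2=1.3047 (f=0.0929); f(x1) > f(x2) => keep [0.6738, 2.3260]
Final interval: [0.6738, 2.3260]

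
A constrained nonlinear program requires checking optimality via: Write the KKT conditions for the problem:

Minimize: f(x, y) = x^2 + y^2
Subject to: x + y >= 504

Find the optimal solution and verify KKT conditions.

KKT conditions for min x^2 + y^2 s.t. x + y >= 504:
Stationarity: 2x = mu, 2y = mu
So x = y = mu/2.
Complementary slackness: mu*(x + y - 504) = 0
Primal feasibility: x + y >= 504; dual feasibility: mu >= 0
If mu = 0 then x = y = 0, but 0 + 0 < 504 is infeasible, so the constraint is active.
Constraint active: x + y = 2*(mu/2) = 504 => mu = 504
x = y = 252, f = 127008
Verify: stationarity 2*252 = 504 = mu; primal 252 + 252 = 504 >= 504; dual mu = 504 >= 0; complementary slackness 504*(504 - 504) = 0. All KKT conditions hold.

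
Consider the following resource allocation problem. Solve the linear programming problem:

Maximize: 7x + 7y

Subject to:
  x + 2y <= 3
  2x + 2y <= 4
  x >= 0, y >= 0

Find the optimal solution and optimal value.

Feasible vertices: (0, 0), (0, 3/2), (1, 1), (2, 0)
Objective 7x + 7y at each:
  (0, 0): 0
  (0, 3/2): 21/2
  (1, 1): 14
  (2, 0): 14
Maximum is 14 at (1, 1).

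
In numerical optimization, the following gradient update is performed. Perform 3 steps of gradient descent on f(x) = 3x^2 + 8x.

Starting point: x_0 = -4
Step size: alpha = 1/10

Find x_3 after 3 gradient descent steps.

f(x) = 3x^2 + 8x, f'(x) = 6x + (8)
Step 1: f'(-4) = -16, x_1 = -4 - 1/10 * -16 = -12/5
Step 2: f'(-12/5) = -32/5, x_2 = -12/5 - 1/10 * -32/5 = -44/25
Step 3: f'(-44/25) = -64/25, x_3 = -44/25 - 1/10 * -64/25 = -188/125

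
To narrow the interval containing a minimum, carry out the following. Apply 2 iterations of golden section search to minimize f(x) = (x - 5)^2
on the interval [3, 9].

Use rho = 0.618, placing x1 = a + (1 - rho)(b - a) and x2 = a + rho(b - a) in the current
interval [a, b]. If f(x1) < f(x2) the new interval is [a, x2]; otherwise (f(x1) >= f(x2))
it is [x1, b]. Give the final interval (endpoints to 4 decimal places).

Golden section search for min of f(x) = (x - 5)^2 on [3, 9].
Each step: x1 = a + (1 - rho)(b - a), x2 = a + rho(b - a); if f(x1) < f(x2) keep [a, x2], otherwise keep [x1, b].
Step 1: [3.0000, 9.0000], x1=5.2920 (f=0.0853), x2=6.7080 (f=2.9173); f(x1) < f(x2) => keep [3.0000, 6.7080]
Step 2: [3.0000, 6.7080], x1=4.4165 (f=0.3405), x2=5.2915 (f=0.0850); f(x1) > f(x2) => keep [4.4165, 6.7080]
Final interval: [4.4165, 6.7080]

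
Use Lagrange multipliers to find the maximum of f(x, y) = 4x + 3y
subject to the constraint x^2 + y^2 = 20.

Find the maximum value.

Set up Lagrange conditions: grad f = lambda * grad g
  4 = 2*lambda*x
  3 = 2*lambda*y
From these: x/y = 4/3, so x = 4t, y = 3t for some t.
Substitute into constraint: (4t)^2 + (3t)^2 = 20
  t^2 * 25 = 20
  t = sqrt(20/25)
Maximum = 4*x + 3*y = (4^2 + 3^2)*t = 25 * sqrt(20/25) = sqrt(500)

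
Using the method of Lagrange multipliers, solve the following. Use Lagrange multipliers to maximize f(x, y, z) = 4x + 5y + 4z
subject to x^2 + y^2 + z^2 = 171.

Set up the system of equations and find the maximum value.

Lagrange conditions: 4 = 2*lambda*x, 5 = 2*lambda*y, 4 = 2*lambda*z
So x:4 = y:5 = z:4, i.e. x = 4t, y = 5t, z = 4t
Constraint: t^2*(4^2 + 5^2 + 4^2) = 171
  t^2 * 57 = 171  =>  t = sqrt(3)
Maximum = 4*4t + 5*5t + 4*4t = 57*sqrt(3) = sqrt(9747)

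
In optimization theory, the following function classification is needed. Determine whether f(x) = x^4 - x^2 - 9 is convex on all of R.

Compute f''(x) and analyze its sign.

f(x) = x^4 - x^2 - 9
f'(x) = 4x^3 + -2x
f''(x) = 12x^2 + -2
f''(0) = -2 < 0, so not convex near x = 0
Therefore, f is not globally convex on R.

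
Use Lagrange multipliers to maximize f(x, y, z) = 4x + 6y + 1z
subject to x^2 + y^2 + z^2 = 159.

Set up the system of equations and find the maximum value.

Lagrange conditions: 4 = 2*lambda*x, 6 = 2*lambda*y, 1 = 2*lambda*z
So x:4 = y:6 = z:1, i.e. x = 4t, y = 6t, z = 1t
Constraint: t^2*(4^2 + 6^2 + 1^2) = 159
  t^2 * 53 = 159  =>  t = sqrt(3)
Maximum = 4*4t + 6*6t + 1*1t = 53*sqrt(3) = sqrt(8427)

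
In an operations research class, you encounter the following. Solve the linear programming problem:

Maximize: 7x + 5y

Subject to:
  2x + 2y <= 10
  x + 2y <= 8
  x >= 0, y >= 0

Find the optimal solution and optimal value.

Feasible vertices: (0, 0), (0, 4), (2, 3), (5, 0)
Objective 7x + 5y at each:
  (0, 0): 0
  (0, 4): 20
  (2, 3): 29
  (5, 0): 35
Maximum is 35 at (5, 0).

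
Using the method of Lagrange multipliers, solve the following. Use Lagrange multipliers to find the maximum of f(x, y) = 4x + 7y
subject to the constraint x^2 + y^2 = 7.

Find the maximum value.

Set up Lagrange conditions: grad f = lambda * grad g
  4 = 2*lambda*x
  7 = 2*lambda*y
From these: x/y = 4/7, so x = 4t, y = 7t for some t.
Substitute into constraint: (4t)^2 + (7t)^2 = 7
  t^2 * 65 = 7
  t = sqrt(7/65)
Maximum = 4*x + 7*y = (4^2 + 7^2)*t = 65 * sqrt(7/65) = sqrt(455)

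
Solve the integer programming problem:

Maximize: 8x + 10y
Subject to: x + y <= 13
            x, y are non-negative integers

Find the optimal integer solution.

Objective: 8x + 10y, constraint: x + y <= 13
Coefficient of y is 10 > coefficient of x is 8, so allocate the entire budget to y.
Optimal: x = 0, y = 13, value = 130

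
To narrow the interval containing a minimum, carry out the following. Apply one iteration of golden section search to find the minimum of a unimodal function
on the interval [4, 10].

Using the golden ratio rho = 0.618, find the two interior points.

Golden section search on [4, 10].
Golden ratio rho = 0.618 (approx).
Interior points:
  x_1 = 4 + (1-0.618)*6 = 6.2920
  x_2 = 4 + 0.618*6 = 7.7080
Compare f(x_1) and f(x_2) to determine which subinterval to keep.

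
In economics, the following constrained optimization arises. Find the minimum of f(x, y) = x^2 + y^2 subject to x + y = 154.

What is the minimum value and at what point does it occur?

Substitute y = 154 - x into f(x,y) = x^2 + y^2:
g(x) = x^2 + (154 - x)^2 = 2x^2 - 308x + 23716
g'(x) = 4x - 308 = 0  =>  x = 77
y = 154 - 77 = 77
Minimum value = 77^2 + 77^2 = 11858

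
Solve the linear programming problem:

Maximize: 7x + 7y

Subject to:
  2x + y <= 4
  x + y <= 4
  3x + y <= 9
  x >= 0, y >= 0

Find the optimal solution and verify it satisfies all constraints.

Feasible vertices: (0, 0), (0, 4), (2, 0)
Objective 7x + 7y at each vertex:
  (0, 0): 0
  (0, 4): 28
  (2, 0): 14
Maximum is 28 at (0, 4).
Verify constraints at (x, y) = (0, 4):
  2*0 + 1*4 = 4 <= 4 (active)
  1*0 + 1*4 = 4 <= 4 (active)
  3*0 + 1*4 = 4 <= 9
  x = 0 >= 0, y = 4 >= 0. All constraints satisfied.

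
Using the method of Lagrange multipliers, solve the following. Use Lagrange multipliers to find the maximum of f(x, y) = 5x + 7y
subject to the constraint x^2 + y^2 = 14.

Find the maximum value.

Set up Lagrange conditions: grad f = lambda * grad g
  5 = 2*lambda*x
  7 = 2*lambda*y
From these: x/y = 5/7, so x = 5t, y = 7t for some t.
Substitute into constraint: (5t)^2 + (7t)^2 = 14
  t^2 * 74 = 14
  t = sqrt(14/74)
Maximum = 5*x + 7*y = (5^2 + 7^2)*t = 74 * sqrt(14/74) = sqrt(1036)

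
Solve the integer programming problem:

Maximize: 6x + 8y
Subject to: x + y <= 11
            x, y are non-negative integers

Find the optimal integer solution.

Objective: 6x + 8y, constraint: x + y <= 11
Coefficient of y is 8 > coefficient of x is 6, so allocate the entire budget to y.
Optimal: x = 0, y = 11, value = 88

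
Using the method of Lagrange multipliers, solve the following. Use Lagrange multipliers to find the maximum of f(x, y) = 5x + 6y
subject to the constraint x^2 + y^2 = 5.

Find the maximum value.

Set up Lagrange conditions: grad f = lambda * grad g
  5 = 2*lambda*x
  6 = 2*lambda*y
From these: x/y = 5/6, so x = 5t, y = 6t for some t.
Substitute into constraint: (5t)^2 + (6t)^2 = 5
  t^2 * 61 = 5
  t = sqrt(5/61)
Maximum = 5*x + 6*y = (5^2 + 6^2)*t = 61 * sqrt(5/61) = sqrt(305)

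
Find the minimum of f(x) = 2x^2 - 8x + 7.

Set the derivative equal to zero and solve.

f(x) = 2x^2 - 8x + 7
f'(x) = 4x + (-8) = 0
x = 8/4 = 2
f(2) = -1
Since f''(x) = 4 > 0, this is a minimum.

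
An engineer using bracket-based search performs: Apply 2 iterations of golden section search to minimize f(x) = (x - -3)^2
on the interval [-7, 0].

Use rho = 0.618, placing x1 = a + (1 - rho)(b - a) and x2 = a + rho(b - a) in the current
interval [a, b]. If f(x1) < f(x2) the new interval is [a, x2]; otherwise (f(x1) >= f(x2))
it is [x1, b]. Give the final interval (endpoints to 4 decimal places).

Golden section search for min of f(x) = (x - -3)^2 on [-7, 0].
Each step: x1 = a + (1 - rho)(b - a), x2 = a + rho(b - a); if f(x1) < f(x2) keep [a, x2], otherwise keep [x1, b].
Step 1: [-7.0000, 0.0000], x1=-4.3260 (f=1.7583), x2=-2.6740 (f=0.1063); f(x1) > f(x2) => keep [-4.3260, 0.0000]
Step 2: [-4.3260, 0.0000], x1=-2.6735 (f=0.1066), x2=-1.6525 (f=1.8157); f(x1) < f(x2) => keep [-4.3260, -1.6525]
Final interval: [-4.3260, -1.6525]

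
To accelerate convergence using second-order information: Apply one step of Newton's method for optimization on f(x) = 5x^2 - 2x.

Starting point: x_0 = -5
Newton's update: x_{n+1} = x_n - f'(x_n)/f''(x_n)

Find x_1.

f(x) = 5x^2 - 2x
f'(x) = 10x + (-2), f''(x) = 10
Newton step: x_1 = x_0 - f'(x_0)/f''(x_0)
f'(-5) = -52
x_1 = -5 - -52/10 = 1/5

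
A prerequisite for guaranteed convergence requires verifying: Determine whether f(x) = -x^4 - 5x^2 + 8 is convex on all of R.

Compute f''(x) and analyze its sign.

f(x) = -x^4 - 5x^2 + 8
f'(x) = -4x^3 + -10x
f''(x) = -12x^2 + -10
f''(x) = -12x^2 + -10 <= -10 < 0 for all x
Therefore, f is concave on R.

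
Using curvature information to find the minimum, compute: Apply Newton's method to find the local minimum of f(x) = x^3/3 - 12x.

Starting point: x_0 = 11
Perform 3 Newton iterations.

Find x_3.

f(x) = x^3/3 - 12x
f'(x) = x^2 - 12, f''(x) = 2x
Newton update: x_{n+1} = x_n - (x_n^2 - 12)/(2*x_n)
Step 1: x_0 = 11, f'=109, f''=22, x_1 = 133/22
Step 2: x_1 = 133/22, f'=11881/484, f''=133/11, x_2 = 23497/5852
Step 3: x_2 = 23497/5852, f'=141158161/34245904, f''=23497/2926, x_3 = 963059857/275008888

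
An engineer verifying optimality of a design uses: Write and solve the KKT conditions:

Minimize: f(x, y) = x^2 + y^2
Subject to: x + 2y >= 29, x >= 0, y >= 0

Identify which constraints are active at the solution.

KKT conditions for min x^2 + y^2 s.t. 1x + 2y >= 29, x >= 0, y >= 0:
Stationarity: 2x = mu*1 + mu_x, 2y = mu*2 + mu_y, with mu, mu_x, mu_y >= 0
Complementary slackness: mu*(x + 2y - 29) = 0, mu_x*x = 0, mu_y*y = 0
(0, 0) is infeasible (1*0 + 2*0 < 29), so if mu = 0 stationarity would force x = mu_x/2 >= 0, y = mu_y/2 >= 0 with mu_x*x = mu_y*y = 0, i.e. x = y = 0: contradiction. Hence mu > 0 and x + 2y = 29 is active.
Try x > 0, y > 0 (so mu_x = mu_y = 0): x = 1*mu/2, y = 2*mu/2
Substitute: 1*(1*mu/2) + 2*(2*mu/2) = 29
  mu*5/2 = 29 => mu = 58/5
x* = 29/5 > 0, y* = 58/5 > 0, consistent with mu_x = mu_y = 0.
f is convex and the constraints are linear, so this KKT point is the global minimum.
f* = 841/5
Active constraints: x + 2y >= 29 (holds with equality, mu = 58/5 > 0); x >= 0 and y >= 0 are inactive (mu_x = mu_y = 0).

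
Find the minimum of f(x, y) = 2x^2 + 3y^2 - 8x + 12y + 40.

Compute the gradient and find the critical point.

f(x,y) = 2x^2 + 3y^2 - 8x + 12y + 40
df/dx = 4x + (-8) = 0  =>  x = 2
df/dy = 6y + (12) = 0  =>  y = -2
f(2, -2) = 2*(2)^2 + 3*(-2)^2 + -8*(2) + 12*(-2) + 40 = 20
Hessian is diagonal with entries 4, 6 > 0, so this is a minimum.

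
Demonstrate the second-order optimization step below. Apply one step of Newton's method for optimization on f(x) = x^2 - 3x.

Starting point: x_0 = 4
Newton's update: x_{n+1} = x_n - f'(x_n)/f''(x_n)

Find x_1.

f(x) = x^2 - 3x
f'(x) = 2x + (-3), f''(x) = 2
Newton step: x_1 = x_0 - f'(x_0)/f''(x_0)
f'(4) = 5
x_1 = 4 - 5/2 = 3/2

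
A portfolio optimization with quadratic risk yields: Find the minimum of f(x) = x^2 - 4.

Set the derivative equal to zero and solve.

f(x) = x^2 - 4
f'(x) = 2x + (0) = 0
x = 0/2 = 0
f(0) = -4
Since f''(x) = 2 > 0, this is a minimum.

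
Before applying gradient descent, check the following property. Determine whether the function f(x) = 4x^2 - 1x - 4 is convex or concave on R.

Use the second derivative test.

f(x) = 4x^2 - 1x - 4
f'(x) = 8x - 1
f''(x) = 8
Since f''(x) = 8 > 0 for all x, f is convex on R.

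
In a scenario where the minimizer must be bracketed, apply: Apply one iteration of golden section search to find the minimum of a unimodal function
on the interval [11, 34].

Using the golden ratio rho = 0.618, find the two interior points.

Golden section search on [11, 34].
Golden ratio rho = 0.618 (approx).
Interior points:
  x_1 = 11 + (1-0.618)*23 = 19.7860
  x_2 = 11 + 0.618*23 = 25.2140
Compare f(x_1) and f(x_2) to determine which subinterval to keep.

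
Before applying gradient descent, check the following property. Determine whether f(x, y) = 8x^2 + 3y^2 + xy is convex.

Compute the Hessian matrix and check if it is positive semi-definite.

f(x,y) = 8x^2 + 3y^2 + xy
Hessian H = [[16, 1], [1, 6]]
trace(H) = 22, det(H) = 95
Eigenvalues: (22 +/- sqrt(104)) / 2 = 16.1, 5.901
Since both eigenvalues > 0, f is convex.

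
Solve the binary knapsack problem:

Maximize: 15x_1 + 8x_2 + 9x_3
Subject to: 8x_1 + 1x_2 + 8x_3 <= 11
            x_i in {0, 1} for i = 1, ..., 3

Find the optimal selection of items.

Items: item 1 (v=15, w=8), item 2 (v=8, w=1), item 3 (v=9, w=8)
Capacity: 11
Checking all 8 subsets (w = total weight, v = total value):
  {}: w = 0, v = 0
  {1}: w = 8, v = 15
  {2}: w = 1, v = 8
  {3}: w = 8, v = 9
  {1, 2}: w = 9, v = 23
  {1, 3}: w = 16 > 11, infeasible
  {2, 3}: w = 9, v = 17
  {1, 2, 3}: w = 17 > 11, infeasible
Best feasible subset: items [1, 2]
Total weight: 9 <= 11, total value: 23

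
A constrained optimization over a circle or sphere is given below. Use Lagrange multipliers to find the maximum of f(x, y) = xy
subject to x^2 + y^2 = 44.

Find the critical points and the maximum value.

Lagrange conditions: y = 2*lambda*x and x = 2*lambda*y
If x = 0 then y = 0, violating the constraint, so x, y != 0.
Dividing: y/x = x/y => x^2 = y^2 => y = x or y = -x
Constraint: 2x^2 = 44 => x^2 = 22 => x = +/-sqrt(22)
Critical points: (sqrt(22), sqrt(22)), (-sqrt(22), -sqrt(22)), (sqrt(22), -sqrt(22)), (-sqrt(22), sqrt(22))
  y = x:  xy = x^2 = 22  at (sqrt(22), sqrt(22)) and (-sqrt(22), -sqrt(22))
  y = -x: xy = -x^2 = -22 at (sqrt(22), -sqrt(22)) and (-sqrt(22), sqrt(22))
Maximum xy = 22 at (sqrt(22), sqrt(22)) and (-sqrt(22), -sqrt(22))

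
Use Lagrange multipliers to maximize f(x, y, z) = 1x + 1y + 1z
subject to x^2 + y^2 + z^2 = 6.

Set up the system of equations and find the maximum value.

Lagrange conditions: 1 = 2*lambda*x, 1 = 2*lambda*y, 1 = 2*lambda*z
So x:1 = y:1 = z:1, i.e. x = 1t, y = 1t, z = 1t
Constraint: t^2*(1^2 + 1^2 + 1^2) = 6
  t^2 * 3 = 6  =>  t = sqrt(2)
Maximum = 1*1t + 1*1t + 1*1t = 3*sqrt(2) = sqrt(18)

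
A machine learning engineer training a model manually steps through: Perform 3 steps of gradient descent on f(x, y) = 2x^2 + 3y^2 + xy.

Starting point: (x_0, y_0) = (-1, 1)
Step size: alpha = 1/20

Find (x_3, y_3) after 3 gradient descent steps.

f(x,y) = 2x^2 + 3y^2 + xy
grad_x = 4x + 1y, grad_y = 6y + 1x
Step 1: grad = (-3, 5), (-17/20, 3/4)
Step 2: grad = (-53/20, 73/20), (-287/400, 227/400)
Step 3: grad = (-921/400, 43/16), (-4819/8000, 693/1600)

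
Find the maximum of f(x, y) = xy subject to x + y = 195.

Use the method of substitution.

Substitute y = 195 - x into f(x,y) = xy:
g(x) = x(195 - x) = 195x - x^2
g'(x) = 195 - 2x = 0  =>  x = 195/2
y = 195 - 195/2 = 195/2
Maximum value = (195/2) * (195/2) = 38025/4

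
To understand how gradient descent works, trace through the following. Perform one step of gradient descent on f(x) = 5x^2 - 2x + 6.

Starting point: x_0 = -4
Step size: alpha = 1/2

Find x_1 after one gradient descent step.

f(x) = 5x^2 - 2x + 6
f'(x) = 10x - 2
f'(-4) = 10*-4 + (-2) = -42
x_1 = x_0 - alpha * f'(x_0) = -4 - 1/2 * -42 = 17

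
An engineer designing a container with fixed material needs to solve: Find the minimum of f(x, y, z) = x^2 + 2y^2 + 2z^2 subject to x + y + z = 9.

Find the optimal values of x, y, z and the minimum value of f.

Using Lagrange multipliers on f = x^2 + 2y^2 + 2z^2 with constraint x + y + z = 9:
Conditions: 2*1*x = lambda, 2*2*y = lambda, 2*2*z = lambda
So x = lambda/2, y = lambda/4, z = lambda/4
Substituting into constraint: lambda * (1) = 9
lambda = 9
x = 9/2, y = 9/4, z = 9/4
Minimum value = 81/2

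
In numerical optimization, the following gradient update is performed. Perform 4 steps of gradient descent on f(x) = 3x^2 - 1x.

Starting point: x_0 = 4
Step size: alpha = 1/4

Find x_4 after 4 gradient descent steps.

f(x) = 3x^2 - 1x, f'(x) = 6x + (-1)
Step 1: f'(4) = 23, x_1 = 4 - 1/4 * 23 = -7/4
Step 2: f'(-7/4) = -23/2, x_2 = -7/4 - 1/4 * -23/2 = 9/8
Step 3: f'(9/8) = 23/4, x_3 = 9/8 - 1/4 * 23/4 = -5/16
Step 4: f'(-5/16) = -23/8, x_4 = -5/16 - 1/4 * -23/8 = 13/32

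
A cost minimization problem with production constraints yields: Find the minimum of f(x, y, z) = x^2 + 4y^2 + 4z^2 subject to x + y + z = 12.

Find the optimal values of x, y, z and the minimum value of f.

Using Lagrange multipliers on f = x^2 + 4y^2 + 4z^2 with constraint x + y + z = 12:
Conditions: 2*1*x = lambda, 2*4*y = lambda, 2*4*z = lambda
So x = lambda/2, y = lambda/8, z = lambda/8
Substituting into constraint: lambda * (3/4) = 12
lambda = 16
x = 8, y = 2, z = 2
Minimum value = 96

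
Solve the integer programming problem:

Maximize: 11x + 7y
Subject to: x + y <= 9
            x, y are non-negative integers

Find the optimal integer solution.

Objective: 11x + 7y, constraint: x + y <= 9
Coefficient of x is 11 >= coefficient of y is 7, so allocate the entire budget to x.
Optimal: x = 9, y = 0, value = 99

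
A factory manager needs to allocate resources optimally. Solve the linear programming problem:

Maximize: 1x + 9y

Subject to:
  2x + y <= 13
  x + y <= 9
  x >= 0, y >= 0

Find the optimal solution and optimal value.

Feasible vertices: (0, 0), (0, 9), (4, 5), (13/2, 0)
Objective 1x + 9y at each:
  (0, 0): 0
  (0, 9): 81
  (4, 5): 49
  (13/2, 0): 13/2
Maximum is 81 at (0, 9).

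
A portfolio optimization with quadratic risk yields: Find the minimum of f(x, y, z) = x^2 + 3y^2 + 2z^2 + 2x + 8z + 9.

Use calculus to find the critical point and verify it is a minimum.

f(x,y,z) = x^2 + 3y^2 + 2z^2 + 2x + 8z + 9
df/dx = 2x + (2) = 0 => x = -1
df/dy = 6y + (0) = 0 => y = 0
df/dz = 4z + (8) = 0 => z = -2
f(-1,0,-2) = 1*(-1)^2 + 3*(0)^2 + 2*(-2)^2 + 2*(-1) + 8*(-2) + 9 = 0
Hessian is diagonal with entries 2, 6, 4 > 0, confirmed minimum.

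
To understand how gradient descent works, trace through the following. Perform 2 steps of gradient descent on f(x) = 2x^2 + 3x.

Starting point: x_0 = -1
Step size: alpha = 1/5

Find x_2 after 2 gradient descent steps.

f(x) = 2x^2 + 3x, f'(x) = 4x + (3)
Step 1: f'(-1) = -1, x_1 = -1 - 1/5 * -1 = -4/5
Step 2: f'(-4/5) = -1/5, x_2 = -4/5 - 1/5 * -1/5 = -19/25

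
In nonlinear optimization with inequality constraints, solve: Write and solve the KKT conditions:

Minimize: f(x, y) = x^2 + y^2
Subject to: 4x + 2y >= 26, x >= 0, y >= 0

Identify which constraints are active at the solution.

KKT conditions for min x^2 + y^2 s.t. 4x + 2y >= 26, x >= 0, y >= 0:
Stationarity: 2x = mu*4 + mu_x, 2y = mu*2 + mu_y, with mu, mu_x, mu_y >= 0
Complementary slackness: mu*(4x + 2y - 26) = 0, mu_x*x = 0, mu_y*y = 0
(0, 0) is infeasible (4*0 + 2*0 < 26), so if mu = 0 stationarity would force x = mu_x/2 >= 0, y = mu_y/2 >= 0 with mu_x*x = mu_y*y = 0, i.e. x = y = 0: contradiction. Hence mu > 0 and 4x + 2y = 26 is active.
Try x > 0, y > 0 (so mu_x = mu_y = 0): x = 4*mu/2, y = 2*mu/2
Substitute: 4*(4*mu/2) + 2*(2*mu/2) = 26
  mu*20/2 = 26 => mu = 13/5
x* = 26/5 > 0, y* = 13/5 > 0, consistent with mu_x = mu_y = 0.
f is convex and the constraints are linear, so this KKT point is the global minimum.
f* = 169/5
Active constraints: 4x + 2y >= 26 (holds with equality, mu = 13/5 > 0); x >= 0 and y >= 0 are inactive (mu_x = mu_y = 0).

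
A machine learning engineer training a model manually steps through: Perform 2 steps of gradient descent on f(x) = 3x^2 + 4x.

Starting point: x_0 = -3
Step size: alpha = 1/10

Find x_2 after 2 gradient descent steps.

f(x) = 3x^2 + 4x, f'(x) = 6x + (4)
Step 1: f'(-3) = -14, x_1 = -3 - 1/10 * -14 = -8/5
Step 2: f'(-8/5) = -28/5, x_2 = -8/5 - 1/10 * -28/5 = -26/25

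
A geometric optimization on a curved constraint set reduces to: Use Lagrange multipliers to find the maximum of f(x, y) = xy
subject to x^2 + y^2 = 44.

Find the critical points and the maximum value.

Lagrange conditions: y = 2*lambda*x and x = 2*lambda*y
If x = 0 then y = 0, violating the constraint, so x, y != 0.
Dividing: y/x = x/y => x^2 = y^2 => y = x or y = -x
Constraint: 2x^2 = 44 => x^2 = 22 => x = +/-sqrt(22)
Critical points: (sqrt(22), sqrt(22)), (-sqrt(22), -sqrt(22)), (sqrt(22), -sqrt(22)), (-sqrt(22), sqrt(22))
  y = x:  xy = x^2 = 22  at (sqrt(22), sqrt(22)) and (-sqrt(22), -sqrt(22))
  y = -x: xy = -x^2 = -22 at (sqrt(22), -sqrt(22)) and (-sqrt(22), sqrt(22))
Maximum xy = 22 at (sqrt(22), sqrt(22)) and (-sqrt(22), -sqrt(22))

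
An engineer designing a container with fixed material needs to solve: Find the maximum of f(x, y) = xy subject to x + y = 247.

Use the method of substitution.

Substitute y = 247 - x into f(x,y) = xy:
g(x) = x(247 - x) = 247x - x^2
g'(x) = 247 - 2x = 0  =>  x = 247/2
y = 247 - 247/2 = 247/2
Maximum value = (247/2) * (247/2) = 61009/4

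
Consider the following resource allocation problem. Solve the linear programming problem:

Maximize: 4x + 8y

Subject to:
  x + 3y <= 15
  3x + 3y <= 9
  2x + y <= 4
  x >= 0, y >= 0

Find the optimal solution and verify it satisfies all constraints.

Feasible vertices: (0, 0), (0, 3), (1, 2), (2, 0)
Objective 4x + 8y at each vertex:
  (0, 0): 0
  (0, 3): 24
  (1, 2): 20
  (2, 0): 8
Maximum is 24 at (0, 3).
Verify constraints at (x, y) = (0, 3):
  1*0 + 3*3 = 9 <= 15
  3*0 + 3*3 = 9 <= 9 (active)
  2*0 + 1*3 = 3 <= 4
  x = 0 >= 0, y = 3 >= 0. All constraints satisfied.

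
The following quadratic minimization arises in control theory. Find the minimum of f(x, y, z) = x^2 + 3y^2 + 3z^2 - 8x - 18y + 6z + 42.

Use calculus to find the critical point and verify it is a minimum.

f(x,y,z) = x^2 + 3y^2 + 3z^2 - 8x - 18y + 6z + 42
df/dx = 2x + (-8) = 0 => x = 4
df/dy = 6y + (-18) = 0 => y = 3
df/dz = 6z + (6) = 0 => z = -1
f(4,3,-1) = 1*(4)^2 + 3*(3)^2 + 3*(-1)^2 + -8*(4) + -18*(3) + 6*(-1) + 42 = -4
Hessian is diagonal with entries 2, 6, 6 > 0, confirmed minimum.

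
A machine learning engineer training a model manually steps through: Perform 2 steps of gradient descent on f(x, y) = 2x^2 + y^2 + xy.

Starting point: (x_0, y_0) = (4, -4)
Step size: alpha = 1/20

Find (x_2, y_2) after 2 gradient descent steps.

f(x,y) = 2x^2 + y^2 + xy
grad_x = 4x + 1y, grad_y = 2y + 1x
Step 1: grad = (12, -4), (17/5, -19/5)
Step 2: grad = (49/5, -21/5), (291/100, -359/100)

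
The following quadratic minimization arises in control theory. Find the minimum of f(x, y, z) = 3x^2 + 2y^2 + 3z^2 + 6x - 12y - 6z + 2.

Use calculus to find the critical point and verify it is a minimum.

f(x,y,z) = 3x^2 + 2y^2 + 3z^2 + 6x - 12y - 6z + 2
df/dx = 6x + (6) = 0 => x = -1
df/dy = 4y + (-12) = 0 => y = 3
df/dz = 6z + (-6) = 0 => z = 1
f(-1,3,1) = 3*(-1)^2 + 2*(3)^2 + 3*(1)^2 + 6*(-1) + -12*(3) + -6*(1) + 2 = -22
Hessian is diagonal with entries 6, 4, 6 > 0, confirmed minimum.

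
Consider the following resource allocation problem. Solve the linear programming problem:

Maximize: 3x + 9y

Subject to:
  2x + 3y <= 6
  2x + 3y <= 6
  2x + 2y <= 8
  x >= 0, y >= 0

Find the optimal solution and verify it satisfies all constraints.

Feasible vertices: (0, 0), (0, 2), (3, 0)
Objective 3x + 9y at each vertex:
  (0, 0): 0
  (0, 2): 18
  (3, 0): 9
Maximum is 18 at (0, 2).
Verify constraints at (x, y) = (0, 2):
  2*0 + 3*2 = 6 <= 6 (active)
  2*0 + 3*2 = 6 <= 6 (active)
  2*0 + 2*2 = 4 <= 8
  x = 0 >= 0, y = 2 >= 0. All constraints satisfied.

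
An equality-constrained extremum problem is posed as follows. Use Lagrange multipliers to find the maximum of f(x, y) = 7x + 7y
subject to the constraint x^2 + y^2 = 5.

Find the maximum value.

Set up Lagrange conditions: grad f = lambda * grad g
  7 = 2*lambda*x
  7 = 2*lambda*y
From these: x/y = 7/7, so x = 7t, y = 7t for some t.
Substitute into constraint: (7t)^2 + (7t)^2 = 5
  t^2 * 98 = 5
  t = sqrt(5/98)
Maximum = 7*x + 7*y = (7^2 + 7^2)*t = 98 * sqrt(5/98) = sqrt(490)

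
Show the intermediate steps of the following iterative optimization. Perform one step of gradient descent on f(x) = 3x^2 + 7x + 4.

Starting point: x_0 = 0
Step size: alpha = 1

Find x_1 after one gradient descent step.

f(x) = 3x^2 + 7x + 4
f'(x) = 6x + 7
f'(0) = 6*0 + (7) = 7
x_1 = x_0 - alpha * f'(x_0) = 0 - 1 * 7 = -7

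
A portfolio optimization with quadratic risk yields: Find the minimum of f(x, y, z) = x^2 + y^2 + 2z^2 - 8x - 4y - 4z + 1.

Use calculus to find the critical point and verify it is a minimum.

f(x,y,z) = x^2 + y^2 + 2z^2 - 8x - 4y - 4z + 1
df/dx = 2x + (-8) = 0 => x = 4
df/dy = 2y + (-4) = 0 => y = 2
df/dz = 4z + (-4) = 0 => z = 1
f(4,2,1) = 1*(4)^2 + 1*(2)^2 + 2*(1)^2 + -8*(4) + -4*(2) + -4*(1) + 1 = -21
Hessian is diagonal with entries 2, 2, 4 > 0, confirmed minimum.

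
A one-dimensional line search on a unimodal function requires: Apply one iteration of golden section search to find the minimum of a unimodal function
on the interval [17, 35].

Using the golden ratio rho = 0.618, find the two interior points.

Golden section search on [17, 35].
Golden ratio rho = 0.618 (approx).
Interior points:
  x_1 = 17 + (1-0.618)*18 = 23.8760
  x_2 = 17 + 0.618*18 = 28.1240
Compare f(x_1) and f(x_2) to determine which subinterval to keep.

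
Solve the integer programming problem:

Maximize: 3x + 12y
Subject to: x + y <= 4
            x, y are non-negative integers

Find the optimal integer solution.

Objective: 3x + 12y, constraint: x + y <= 4
Coefficient of y is 12 > coefficient of x is 3, so allocate the entire budget to y.
Optimal: x = 0, y = 4, value = 48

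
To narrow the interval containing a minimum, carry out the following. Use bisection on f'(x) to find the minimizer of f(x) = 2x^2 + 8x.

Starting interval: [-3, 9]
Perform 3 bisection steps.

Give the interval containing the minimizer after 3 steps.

Finding critical point of f(x) = 2x^2 + 8x using bisection on f'(x) = 4x + 8.
f'(x) = 0 when x = -2.
Starting interval: [-3, 9]
Step 1: mid = 3, f'(mid) = 20, new interval = [-3, 3]
Step 2: mid = 0, f'(mid) = 8, new interval = [-3, 0]
Step 3: mid = -3/2, f'(mid) = 2, new interval = [-3, -3/2]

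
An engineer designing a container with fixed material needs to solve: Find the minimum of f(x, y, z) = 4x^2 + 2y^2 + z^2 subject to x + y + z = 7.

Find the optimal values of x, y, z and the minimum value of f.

Using Lagrange multipliers on f = 4x^2 + 2y^2 + z^2 with constraint x + y + z = 7:
Conditions: 2*4*x = lambda, 2*2*y = lambda, 2*1*z = lambda
So x = lambda/8, y = lambda/4, z = lambda/2
Substituting into constraint: lambda * (7/8) = 7
lambda = 8
x = 1, y = 2, z = 4
Minimum value = 28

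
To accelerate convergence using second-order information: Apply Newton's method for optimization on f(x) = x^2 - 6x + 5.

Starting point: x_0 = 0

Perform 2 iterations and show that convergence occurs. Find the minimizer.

f(x) = x^2 - 6x + 5, f'(x) = 2x + (-6), f''(x) = 2
Step 1: f'(0) = -6, x_1 = 0 - -6/2 = 3
Step 2: f'(3) = 0, x_2 = 3 (converged)
Newton's method converges in 1 step for quadratics.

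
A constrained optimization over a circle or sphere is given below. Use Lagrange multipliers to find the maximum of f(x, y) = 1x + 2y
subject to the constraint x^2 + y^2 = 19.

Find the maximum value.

Set up Lagrange conditions: grad f = lambda * grad g
  1 = 2*lambda*x
  2 = 2*lambda*y
From these: x/y = 1/2, so x = 1t, y = 2t for some t.
Substitute into constraint: (1t)^2 + (2t)^2 = 19
  t^2 * 5 = 19
  t = sqrt(19/5)
Maximum = 1*x + 2*y = (1^2 + 2^2)*t = 5 * sqrt(19/5) = sqrt(95)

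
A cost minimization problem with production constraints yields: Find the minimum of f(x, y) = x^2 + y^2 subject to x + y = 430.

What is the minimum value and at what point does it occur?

Substitute y = 430 - x into f(x,y) = x^2 + y^2:
g(x) = x^2 + (430 - x)^2 = 2x^2 - 860x + 184900
g'(x) = 4x - 860 = 0  =>  x = 215
y = 430 - 215 = 215
Minimum value = 215^2 + 215^2 = 92450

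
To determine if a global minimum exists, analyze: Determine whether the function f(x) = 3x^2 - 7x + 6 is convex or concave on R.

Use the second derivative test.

f(x) = 3x^2 - 7x + 6
f'(x) = 6x - 7
f''(x) = 6
Since f''(x) = 6 > 0 for all x, f is convex on R.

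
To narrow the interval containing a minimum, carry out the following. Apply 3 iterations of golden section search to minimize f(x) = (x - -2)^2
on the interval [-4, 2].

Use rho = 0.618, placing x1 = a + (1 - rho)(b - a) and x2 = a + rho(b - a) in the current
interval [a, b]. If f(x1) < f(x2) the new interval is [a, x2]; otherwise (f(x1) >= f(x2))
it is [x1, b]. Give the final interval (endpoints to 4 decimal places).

Golden section search for min of f(x) = (x - -2)^2 on [-4, 2].
Each step: x1 = a + (1 - rho)(b - a), x2 = a + rho(b - a); if f(x1) < f(x2) keep [a, x2], otherwise keep [x1, b].
Step 1: [-4.0000, 2.0000], x1=-1.7080 (f=0.0853), x2=-0.2920 (f=2.9173); f(x1) < f(x2) => keep [-4.0000, -0.2920]
Step 2: [-4.0000, -0.2920], x1=-2.5835 (f=0.3405), x2=-1.7085 (f=0.0850); f(x1) > f(x2) => keep [-2.5835, -0.2920]
Step 3: [-2.5835, -0.2920], x1=-1.7082 (f=0.0852), x2=-1.1674 (f=0.6933); f(x1) < f(x2) => keep [-2.5835, -1.1674]
Final interval: [-2.5835, -1.1674]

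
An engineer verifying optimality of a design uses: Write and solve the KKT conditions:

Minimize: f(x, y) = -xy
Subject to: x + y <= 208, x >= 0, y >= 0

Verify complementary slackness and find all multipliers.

Problem: min -xy s.t. x + y <= 208 (multiplier lambda), x >= 0 (mu_x), y >= 0 (mu_y)
KKT stationarity: -y + lambda - mu_x = 0, -x + lambda - mu_y = 0, with lambda, mu_x, mu_y >= 0
Complementary slackness: lambda*(x + y - 208) = 0, mu_x*x = 0, mu_y*y = 0
If lambda = 0: y = -mu_x <= 0 and x = -mu_y <= 0 force x = y = 0 with f = 0; but x = y = 104 is feasible with f = -10816 < 0, so this is not the minimum. Hence lambda > 0 and x + y = 208.
Try x > 0, y > 0 (so mu_x = mu_y = 0): y = lambda, x = lambda => x = y = lambda
x + y = 208 => 2*lambda = 208 => lambda = 104
x* = y* = 104 > 0, consistent with mu_x = mu_y = 0.
(Any feasible point with x = 0 or y = 0 has f = 0 > -10816, so the minimum is not on those boundaries.)
min(-xy) = -10816 (i.e. max xy = 10816)
Multipliers: lambda = 104, mu_x = 0, mu_y = 0
Complementary slackness: lambda*(x + y - 208) = 104*(104 + 104 - 208) = 0, mu_x*x = 0*104 = 0, mu_y*y = 0*104 = 0. Satisfied.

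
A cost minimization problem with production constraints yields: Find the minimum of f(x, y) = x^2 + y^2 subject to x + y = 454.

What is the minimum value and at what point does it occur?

Substitute y = 454 - x into f(x,y) = x^2 + y^2:
g(x) = x^2 + (454 - x)^2 = 2x^2 - 908x + 206116
g'(x) = 4x - 908 = 0  =>  x = 227
y = 454 - 227 = 227
Minimum value = 227^2 + 227^2 = 103058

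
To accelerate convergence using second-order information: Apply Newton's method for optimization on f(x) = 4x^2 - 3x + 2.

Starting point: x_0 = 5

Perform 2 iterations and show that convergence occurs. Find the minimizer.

f(x) = 4x^2 - 3x + 2, f'(x) = 8x + (-3), f''(x) = 8
Step 1: f'(5) = 37, x_1 = 5 - 37/8 = 3/8
Step 2: f'(3/8) = 0, x_2 = 3/8 (converged)
Newton's method converges in 1 step for quadratics.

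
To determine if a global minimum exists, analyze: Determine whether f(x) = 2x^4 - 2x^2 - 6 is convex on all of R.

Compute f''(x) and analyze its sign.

f(x) = 2x^4 - 2x^2 - 6
f'(x) = 8x^3 + -4x
f''(x) = 24x^2 + -4
f''(0) = -4 < 0, so not convex near x = 0
Therefore, f is not globally convex on R.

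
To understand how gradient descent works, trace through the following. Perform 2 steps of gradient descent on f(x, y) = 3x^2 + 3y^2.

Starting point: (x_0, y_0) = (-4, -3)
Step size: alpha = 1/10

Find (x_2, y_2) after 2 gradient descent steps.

f(x,y) = 3x^2 + 3y^2
grad_x = 6x + 0y, grad_y = 6y + 0x
Step 1: grad = (-24, -18), (-8/5, -6/5)
Step 2: grad = (-48/5, -36/5), (-16/25, -12/25)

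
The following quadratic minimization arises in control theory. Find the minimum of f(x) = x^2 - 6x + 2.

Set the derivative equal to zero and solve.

f(x) = x^2 - 6x + 2
f'(x) = 2x + (-6) = 0
x = 6/2 = 3
f(3) = -7
Since f''(x) = 2 > 0, this is a minimum.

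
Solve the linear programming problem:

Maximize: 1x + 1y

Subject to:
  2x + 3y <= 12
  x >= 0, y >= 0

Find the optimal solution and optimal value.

The feasible region has vertices at [(0, 0), (6, 0), (0, 4)].
Checking objective 1x + 1y at each vertex:
  (0, 0): 1*0 + 1*0 = 0
  (6, 0): 1*6 + 1*0 = 6
  (0, 4): 1*0 + 1*4 = 4
Maximum is 6 at (6, 0).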